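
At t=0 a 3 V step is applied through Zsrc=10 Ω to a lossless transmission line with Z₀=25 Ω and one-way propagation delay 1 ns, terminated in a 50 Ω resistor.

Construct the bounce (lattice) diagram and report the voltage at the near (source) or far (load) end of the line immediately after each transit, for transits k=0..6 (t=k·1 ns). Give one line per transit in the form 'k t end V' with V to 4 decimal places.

Γ_L=0.333333, Γ_S=-0.428571; launch V₁=3·25/35=2.142857
k=0 src: V=2.1429
k=1 load: inc=2.142857, refl=2.142857·0.333333=0.7143; V=0.000000+2.142857+0.714286=2.8571
k=2 src: inc=0.714286, refl=0.714286·-0.428571=-0.3061; V=2.142857+0.714286+-0.306122=2.5510
k=3 load: inc=-0.306122, refl=-0.306122·0.333333=-0.1020; V=2.857143+-0.306122+-0.102041=2.4490
k=4 src: inc=-0.102041, refl=-0.102041·-0.428571=0.0437; V=2.551020+-0.102041+0.043732=2.4927
k=5 load: inc=0.043732, refl=0.043732·0.333333=0.0146; V=2.448980+0.043732+0.014577=2.5073
k=6 src: inc=0.014577, refl=0.014577·-0.428571=-0.0062; V=2.492711+0.014577+-0.006247=2.5010

0 0 source 2.1429
1 1 load 2.8571
2 2 source 2.5510
3 3 load 2.4490
4 4 source 2.4927
5 5 load 2.5073
6 6 source 2.5010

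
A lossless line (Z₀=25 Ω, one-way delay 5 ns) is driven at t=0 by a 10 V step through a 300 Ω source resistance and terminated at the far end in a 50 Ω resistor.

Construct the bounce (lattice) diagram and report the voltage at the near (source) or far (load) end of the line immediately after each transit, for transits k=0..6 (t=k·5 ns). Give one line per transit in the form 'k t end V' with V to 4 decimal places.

0 0 source 0.7692
1 5 load 1.0256
2 10 source 1.2426
3 15 load 1.3149
4 20 source 1.3761
5 25 load 1.3965
6 30 source 1.4138

Γ_L=0.333333, Γ_S=0.846154; launch V₁=10·25/325=0.769231
k=0 src: V=0.7692
k=1 load: inc=0.769231, refl=0.769231·0.333333=0.2564; V=0.000000+0.769231+0.256410=1.0256
k=2 src: inc=0.256410, refl=0.256410·0.846154=0.2170; V=0.769231+0.256410+0.216963=1.2426
k=3 load: inc=0.216963, refl=0.216963·0.333333=0.0723; V=1.025641+0.216963+0.072321=1.3149
k=4 src: inc=0.072321, refl=0.072321·0.846154=0.0612; V=1.242604+0.072321+0.061195=1.3761
k=5 load: inc=0.061195, refl=0.061195·0.333333=0.0204; V=1.314924+0.061195+0.020398=1.3965
k=6 src: inc=0.020398, refl=0.020398·0.846154=0.0173; V=1.376119+0.020398+0.017260=1.4138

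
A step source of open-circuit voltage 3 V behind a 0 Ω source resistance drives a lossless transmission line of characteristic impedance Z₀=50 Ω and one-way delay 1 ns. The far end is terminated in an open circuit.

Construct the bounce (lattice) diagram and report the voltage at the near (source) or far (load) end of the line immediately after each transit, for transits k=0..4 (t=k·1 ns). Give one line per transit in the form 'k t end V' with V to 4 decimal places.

0 0 source 3.0000
1 1 load 6.0000
2 2 source 3.0000
3 3 load 0.0000
4 4 source 3.0000

Γ_L=1.000000, Γ_S=-1.000000; launch V₁=3·50/50=3.000000
k=0 src: V=3.0000
k=1 load: inc=3.000000, refl=3.000000·1.000000=3.0000; V=0.000000+3.000000+3.000000=6.0000
k=2 src: inc=3.000000, refl=3.000000·-1.000000=-3.0000; V=3.000000+3.000000+-3.000000=3.0000
k=3 load: inc=-3.000000, refl=-3.000000·1.000000=-3.0000; V=6.000000+-3.000000+-3.000000=0.0000
k=4 src: inc=-3.000000, refl=-3.000000·-1.000000=3.0000; V=3.000000+-3.000000+3.000000=3.0000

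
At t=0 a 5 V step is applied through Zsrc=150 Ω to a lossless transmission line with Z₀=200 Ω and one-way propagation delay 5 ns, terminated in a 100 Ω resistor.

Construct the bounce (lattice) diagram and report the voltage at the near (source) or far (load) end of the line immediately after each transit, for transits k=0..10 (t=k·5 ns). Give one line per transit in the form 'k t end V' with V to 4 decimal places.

Γ_L=-0.333333, Γ_S=-0.142857; launch V₁=5·200/350=2.857143
k=0 src: V=2.8571
k=1 load: inc=2.857143, refl=2.857143·-0.333333=-0.9524; V=0.000000+2.857143+-0.952381=1.9048
k=2 src: inc=-0.952381, refl=-0.952381·-0.142857=0.1361; V=2.857143+-0.952381+0.136054=2.0408
k=3 load: inc=0.136054, refl=0.136054·-0.333333=-0.0454; V=1.904762+0.136054+-0.045351=1.9955
k=4 src: inc=-0.045351, refl=-0.045351·-0.142857=0.0065; V=2.040816+-0.045351+0.006479=2.0019
k=5 load: inc=0.006479, refl=0.006479·-0.333333=-0.0022; V=1.995465+0.006479+-0.002160=1.9998
k=6 src: inc=-0.002160, refl=-0.002160·-0.142857=0.0003; V=2.001944+-0.002160+0.000309=2.0001
k=7 load: inc=0.000309, refl=0.000309·-0.333333=-0.0001; V=1.999784+0.000309+-0.000103=2.0000
k=8 src: inc=-0.000103, refl=-0.000103·-0.142857=0.0000; V=2.000093+-0.000103+0.000015=2.0000
k=9 load: inc=0.000015, refl=0.000015·-0.333333=-0.0000; V=1.999990+0.000015+-0.000005=2.0000
k=10 src: inc=-0.000005, refl=-0.000005·-0.142857=0.0000; V=2.000004+-0.000005+0.000001=2.0000

0 0 source 2.8571
1 5 load 1.9048
2 10 source 2.0408
3 15 load 1.9955
4 20 source 2.0019
5 25 load 1.9998
6 30 source 2.0001
7 35 load 2.0000
8 40 source 2.0000
9 45 load 2.0000
10 50 source 2.0000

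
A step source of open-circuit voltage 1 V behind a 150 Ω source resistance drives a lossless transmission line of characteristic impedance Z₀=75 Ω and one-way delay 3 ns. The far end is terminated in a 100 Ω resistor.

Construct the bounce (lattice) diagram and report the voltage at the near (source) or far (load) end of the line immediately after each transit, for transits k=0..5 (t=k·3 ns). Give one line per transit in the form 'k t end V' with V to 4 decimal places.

0 0 source 0.3333
1 3 load 0.3810
2 6 source 0.3968
3 9 load 0.3991
4 12 source 0.3998
5 15 load 0.4000

Γ_L=0.142857, Γ_S=0.333333; launch V₁=1·75/225=0.333333
k=0 src: V=0.3333
k=1 load: inc=0.333333, refl=0.333333·0.142857=0.0476; V=0.000000+0.333333+0.047619=0.3810
k=2 src: inc=0.047619, refl=0.047619·0.333333=0.0159; V=0.333333+0.047619+0.015873=0.3968
k=3 load: inc=0.015873, refl=0.015873·0.142857=0.0023; V=0.380952+0.015873+0.002268=0.3991
k=4 src: inc=0.002268, refl=0.002268·0.333333=0.0008; V=0.396825+0.002268+0.000756=0.3998
k=5 load: inc=0.000756, refl=0.000756·0.142857=0.0001; V=0.399093+0.000756+0.000108=0.4000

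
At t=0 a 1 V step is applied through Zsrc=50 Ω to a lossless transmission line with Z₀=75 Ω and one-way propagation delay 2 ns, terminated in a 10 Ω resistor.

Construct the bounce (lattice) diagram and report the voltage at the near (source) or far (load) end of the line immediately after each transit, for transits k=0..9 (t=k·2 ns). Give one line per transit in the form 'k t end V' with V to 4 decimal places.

Γ_L=-0.764706, Γ_S=-0.200000; launch V₁=1·75/125=0.600000
k=0 src: V=0.6000
k=1 load: inc=0.600000, refl=0.600000·-0.764706=-0.4588; V=0.000000+0.600000+-0.458824=0.1412
k=2 src: inc=-0.458824, refl=-0.458824·-0.200000=0.0918; V=0.600000+-0.458824+0.091765=0.2329
k=3 load: inc=0.091765, refl=0.091765·-0.764706=-0.0702; V=0.141176+0.091765+-0.070173=0.1628
k=4 src: inc=-0.070173, refl=-0.070173·-0.200000=0.0140; V=0.232941+-0.070173+0.014035=0.1768
k=5 load: inc=0.014035, refl=0.014035·-0.764706=-0.0107; V=0.162768+0.014035+-0.010732=0.1661
k=6 src: inc=-0.010732, refl=-0.010732·-0.200000=0.0021; V=0.176803+-0.010732+0.002146=0.1682
k=7 load: inc=0.002146, refl=0.002146·-0.764706=-0.0016; V=0.166070+0.002146+-0.001641=0.1666
k=8 src: inc=-0.001641, refl=-0.001641·-0.200000=0.0003; V=0.168217+-0.001641+0.000328=0.1669
k=9 load: inc=0.000328, refl=0.000328·-0.764706=-0.0003; V=0.166575+0.000328+-0.000251=0.1667

0 0 source 0.6000
1 2 load 0.1412
2 4 source 0.2329
3 6 load 0.1628
4 8 source 0.1768
5 10 load 0.1661
6 12 source 0.1682
7 14 load 0.1666
8 16 source 0.1669
9 18 load 0.1667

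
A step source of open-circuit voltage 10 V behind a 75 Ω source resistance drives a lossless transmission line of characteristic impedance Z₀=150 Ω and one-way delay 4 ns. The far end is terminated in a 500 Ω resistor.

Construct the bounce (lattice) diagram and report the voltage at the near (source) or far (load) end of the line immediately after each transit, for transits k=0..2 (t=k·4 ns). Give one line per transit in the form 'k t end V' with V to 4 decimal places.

Γ_L=0.538462, Γ_S=-0.333333; launch V₁=10·150/225=6.666667
k=0 src: V=6.6667
k=1 load: inc=6.666667, refl=6.666667·0.538462=3.5897; V=0.000000+6.666667+3.589744=10.2564
k=2 src: inc=3.589744, refl=3.589744·-0.333333=-1.1966; V=6.666667+3.589744+-1.196581=9.0598

0 0 source 6.6667
1 4 load 10.2564
2 8 source 9.0598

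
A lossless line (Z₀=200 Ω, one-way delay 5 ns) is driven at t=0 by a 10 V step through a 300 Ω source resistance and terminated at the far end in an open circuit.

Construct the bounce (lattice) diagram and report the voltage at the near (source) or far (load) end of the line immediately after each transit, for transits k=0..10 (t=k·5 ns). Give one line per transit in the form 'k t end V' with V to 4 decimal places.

Γ_L=1.000000, Γ_S=0.200000; launch V₁=10·200/500=4.000000
k=0 src: V=4.0000
k=1 load: inc=4.000000, refl=4.000000·1.000000=4.0000; V=0.000000+4.000000+4.000000=8.0000
k=2 src: inc=4.000000, refl=4.000000·0.200000=0.8000; V=4.000000+4.000000+0.800000=8.8000
k=3 load: inc=0.800000, refl=0.800000·1.000000=0.8000; V=8.000000+0.800000+0.800000=9.6000
k=4 src: inc=0.800000, refl=0.800000·0.200000=0.1600; V=8.800000+0.800000+0.160000=9.7600
k=5 load: inc=0.160000, refl=0.160000·1.000000=0.1600; V=9.600000+0.160000+0.160000=9.9200
k=6 src: inc=0.160000, refl=0.160000·0.200000=0.0320; V=9.760000+0.160000+0.032000=9.9520
k=7 load: inc=0.032000, refl=0.032000·1.000000=0.0320; V=9.920000+0.032000+0.032000=9.9840
k=8 src: inc=0.032000, refl=0.032000·0.200000=0.0064; V=9.952000+0.032000+0.006400=9.9904
k=9 load: inc=0.006400, refl=0.006400·1.000000=0.0064; V=9.984000+0.006400+0.006400=9.9968
k=10 src: inc=0.006400, refl=0.006400·0.200000=0.0013; V=9.990400+0.006400+0.001280=9.9981

0 0 source 4.0000
1 5 load 8.0000
2 10 source 8.8000
3 15 load 9.6000
4 20 source 9.7600
5 25 load 9.9200
6 30 source 9.9520
7 35 load 9.9840
8 40 source 9.9904
9 45 load 9.9968
10 50 source 9.9981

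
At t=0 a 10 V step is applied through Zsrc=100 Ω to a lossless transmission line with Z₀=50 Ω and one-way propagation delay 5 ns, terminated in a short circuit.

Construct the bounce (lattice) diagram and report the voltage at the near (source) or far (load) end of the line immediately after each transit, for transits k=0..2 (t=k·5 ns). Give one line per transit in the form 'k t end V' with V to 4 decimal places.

0 0 source 3.3333
1 5 load 0.0000
2 10 source -1.1111

Γ_L=-1.000000, Γ_S=0.333333; launch V₁=10·50/150=3.333333
k=0 src: V=3.3333
k=1 load: inc=3.333333, refl=3.333333·-1.000000=-3.3333; V=0.000000+3.333333+-3.333333=0.0000
k=2 src: inc=-3.333333, refl=-3.333333·0.333333=-1.1111; V=3.333333+-3.333333+-1.111111=-1.1111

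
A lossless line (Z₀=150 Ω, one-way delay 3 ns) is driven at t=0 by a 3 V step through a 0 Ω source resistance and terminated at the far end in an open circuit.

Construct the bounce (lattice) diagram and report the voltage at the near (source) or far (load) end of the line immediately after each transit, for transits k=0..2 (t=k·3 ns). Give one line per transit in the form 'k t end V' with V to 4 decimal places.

Γ_L=1.000000, Γ_S=-1.000000; launch V₁=3·150/150=3.000000
k=0 src: V=3.0000
k=1 load: inc=3.000000, refl=3.000000·1.000000=3.0000; V=0.000000+3.000000+3.000000=6.0000
k=2 src: inc=3.000000, refl=3.000000·-1.000000=-3.0000; V=3.000000+3.000000+-3.000000=3.0000

0 0 source 3.0000
1 3 load 6.0000
2 6 source 3.0000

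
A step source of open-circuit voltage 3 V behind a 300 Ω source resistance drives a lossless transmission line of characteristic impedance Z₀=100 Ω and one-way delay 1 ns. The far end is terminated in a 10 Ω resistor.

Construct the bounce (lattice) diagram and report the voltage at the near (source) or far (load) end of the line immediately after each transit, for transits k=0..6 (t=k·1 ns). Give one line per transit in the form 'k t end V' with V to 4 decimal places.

0 0 source 0.7500
1 1 load 0.1364
2 2 source -0.1705
3 3 load 0.0806
4 4 source 0.2061
5 5 load 0.1034
6 6 source 0.0521

Γ_L=-0.818182, Γ_S=0.500000; launch V₁=3·100/400=0.750000
k=0 src: V=0.7500
k=1 load: inc=0.750000, refl=0.750000·-0.818182=-0.6136; V=0.000000+0.750000+-0.613636=0.1364
k=2 src: inc=-0.613636, refl=-0.613636·0.500000=-0.3068; V=0.750000+-0.613636+-0.306818=-0.1705
k=3 load: inc=-0.306818, refl=-0.306818·-0.818182=0.2510; V=0.136364+-0.306818+0.251033=0.0806
k=4 src: inc=0.251033, refl=0.251033·0.500000=0.1255; V=-0.170455+0.251033+0.125517=0.2061
k=5 load: inc=0.125517, refl=0.125517·-0.818182=-0.1027; V=0.080579+0.125517+-0.102695=0.1034
k=6 src: inc=-0.102695, refl=-0.102695·0.500000=-0.0513; V=0.206095+-0.102695+-0.051348=0.0521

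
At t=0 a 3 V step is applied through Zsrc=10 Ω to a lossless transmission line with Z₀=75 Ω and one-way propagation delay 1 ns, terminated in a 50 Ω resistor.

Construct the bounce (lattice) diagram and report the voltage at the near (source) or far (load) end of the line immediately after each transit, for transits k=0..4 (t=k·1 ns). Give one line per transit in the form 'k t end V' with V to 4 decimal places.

Γ_L=-0.200000, Γ_S=-0.764706; launch V₁=3·75/85=2.647059
k=0 src: V=2.6471
k=1 load: inc=2.647059, refl=2.647059·-0.200000=-0.5294; V=0.000000+2.647059+-0.529412=2.1176
k=2 src: inc=-0.529412, refl=-0.529412·-0.764706=0.4048; V=2.647059+-0.529412+0.404844=2.5225
k=3 load: inc=0.404844, refl=0.404844·-0.200000=-0.0810; V=2.117647+0.404844+-0.080969=2.4415
k=4 src: inc=-0.080969, refl=-0.080969·-0.764706=0.0619; V=2.522491+-0.080969+0.061917=2.5034

0 0 source 2.6471
1 1 load 2.1176
2 2 source 2.5225
3 3 load 2.4415
4 4 source 2.5034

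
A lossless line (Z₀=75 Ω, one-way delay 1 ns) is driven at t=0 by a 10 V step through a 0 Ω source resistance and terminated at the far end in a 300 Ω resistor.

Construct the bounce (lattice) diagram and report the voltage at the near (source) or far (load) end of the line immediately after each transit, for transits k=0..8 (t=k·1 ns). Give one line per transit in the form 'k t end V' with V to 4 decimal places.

Γ_L=0.600000, Γ_S=-1.000000; launch V₁=10·75/75=10.000000
k=0 src: V=10.0000
k=1 load: inc=10.000000, refl=10.000000·0.600000=6.0000; V=0.000000+10.000000+6.000000=16.0000
k=2 src: inc=6.000000, refl=6.000000·-1.000000=-6.0000; V=10.000000+6.000000+-6.000000=10.0000
k=3 load: inc=-6.000000, refl=-6.000000·0.600000=-3.6000; V=16.000000+-6.000000+-3.600000=6.4000
k=4 src: inc=-3.600000, refl=-3.600000·-1.000000=3.6000; V=10.000000+-3.600000+3.600000=10.0000
k=5 load: inc=3.600000, refl=3.600000·0.600000=2.1600; V=6.400000+3.600000+2.160000=12.1600
k=6 src: inc=2.160000, refl=2.160000·-1.000000=-2.1600; V=10.000000+2.160000+-2.160000=10.0000
k=7 load: inc=-2.160000, refl=-2.160000·0.600000=-1.2960; V=12.160000+-2.160000+-1.296000=8.7040
k=8 src: inc=-1.296000, refl=-1.296000·-1.000000=1.2960; V=10.000000+-1.296000+1.296000=10.0000

0 0 source 10.0000
1 1 load 16.0000
2 2 source 10.0000
3 3 load 6.4000
4 4 source 10.0000
5 5 load 12.1600
6 6 source 10.0000
7 7 load 8.7040
8 8 source 10.0000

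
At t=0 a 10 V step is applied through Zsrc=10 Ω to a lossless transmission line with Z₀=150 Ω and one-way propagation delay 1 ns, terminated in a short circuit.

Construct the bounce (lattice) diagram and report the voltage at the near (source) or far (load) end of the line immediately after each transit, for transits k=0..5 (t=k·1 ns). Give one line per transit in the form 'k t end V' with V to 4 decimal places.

0 0 source 9.3750
1 1 load 0.0000
2 2 source 8.2031
3 3 load 0.0000
4 4 source 7.1777
5 5 load 0.0000

Γ_L=-1.000000, Γ_S=-0.875000; launch V₁=10·150/160=9.375000
k=0 src: V=9.3750
k=1 load: inc=9.375000, refl=9.375000·-1.000000=-9.3750; V=0.000000+9.375000+-9.375000=0.0000
k=2 src: inc=-9.375000, refl=-9.375000·-0.875000=8.2031; V=9.375000+-9.375000+8.203125=8.2031
k=3 load: inc=8.203125, refl=8.203125·-1.000000=-8.2031; V=0.000000+8.203125+-8.203125=0.0000
k=4 src: inc=-8.203125, refl=-8.203125·-0.875000=7.1777; V=8.203125+-8.203125+7.177734=7.1777
k=5 load: inc=7.177734, refl=7.177734·-1.000000=-7.1777; V=0.000000+7.177734+-7.177734=0.0000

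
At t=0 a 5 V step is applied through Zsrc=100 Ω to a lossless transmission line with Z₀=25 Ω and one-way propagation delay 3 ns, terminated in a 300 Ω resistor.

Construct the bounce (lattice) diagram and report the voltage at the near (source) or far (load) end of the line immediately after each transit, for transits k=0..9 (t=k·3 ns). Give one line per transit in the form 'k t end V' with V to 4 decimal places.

0 0 source 1.0000
1 3 load 1.8462
2 6 source 2.3538
3 9 load 2.7834
4 12 source 3.0412
5 15 load 3.2593
6 18 source 3.3901
7 21 load 3.5009
8 24 source 3.5673
9 27 load 3.6235

Γ_L=0.846154, Γ_S=0.600000; launch V₁=5·25/125=1.000000
k=0 src: V=1.0000
k=1 load: inc=1.000000, refl=1.000000·0.846154=0.8462; V=0.000000+1.000000+0.846154=1.8462
k=2 src: inc=0.846154, refl=0.846154·0.600000=0.5077; V=1.000000+0.846154+0.507692=2.3538
k=3 load: inc=0.507692, refl=0.507692·0.846154=0.4296; V=1.846154+0.507692+0.429586=2.7834
k=4 src: inc=0.429586, refl=0.429586·0.600000=0.2578; V=2.353846+0.429586+0.257751=3.0412
k=5 load: inc=0.257751, refl=0.257751·0.846154=0.2181; V=2.783432+0.257751+0.218097=3.2593
k=6 src: inc=0.218097, refl=0.218097·0.600000=0.1309; V=3.041183+0.218097+0.130858=3.3901
k=7 load: inc=0.130858, refl=0.130858·0.846154=0.1107; V=3.259281+0.130858+0.110726=3.5009
k=8 src: inc=0.110726, refl=0.110726·0.600000=0.0664; V=3.390139+0.110726+0.066436=3.5673
k=9 load: inc=0.066436, refl=0.066436·0.846154=0.0562; V=3.500866+0.066436+0.056215=3.6235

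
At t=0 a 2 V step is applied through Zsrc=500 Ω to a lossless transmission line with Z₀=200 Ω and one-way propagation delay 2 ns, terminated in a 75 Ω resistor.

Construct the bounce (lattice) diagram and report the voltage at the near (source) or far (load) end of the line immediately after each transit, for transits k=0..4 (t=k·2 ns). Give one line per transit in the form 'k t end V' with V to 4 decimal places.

0 0 source 0.5714
1 2 load 0.3117
2 4 source 0.2004
3 6 load 0.2510
4 8 source 0.2727

Γ_L=-0.454545, Γ_S=0.428571; launch V₁=2·200/700=0.571429
k=0 src: V=0.5714
k=1 load: inc=0.571429, refl=0.571429·-0.454545=-0.2597; V=0.000000+0.571429+-0.259740=0.3117
k=2 src: inc=-0.259740, refl=-0.259740·0.428571=-0.1113; V=0.571429+-0.259740+-0.111317=0.2004
k=3 load: inc=-0.111317, refl=-0.111317·-0.454545=0.0506; V=0.311688+-0.111317+0.050599=0.2510
k=4 src: inc=0.050599, refl=0.050599·0.428571=0.0217; V=0.200371+0.050599+0.021685=0.2727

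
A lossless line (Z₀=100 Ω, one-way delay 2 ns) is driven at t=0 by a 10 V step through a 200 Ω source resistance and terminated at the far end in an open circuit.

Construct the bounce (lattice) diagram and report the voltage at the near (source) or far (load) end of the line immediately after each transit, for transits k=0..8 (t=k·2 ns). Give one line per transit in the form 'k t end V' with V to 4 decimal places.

Γ_L=1.000000, Γ_S=0.333333; launch V₁=10·100/300=3.333333
k=0 src: V=3.3333
k=1 load: inc=3.333333, refl=3.333333·1.000000=3.3333; V=0.000000+3.333333+3.333333=6.6667
k=2 src: inc=3.333333, refl=3.333333·0.333333=1.1111; V=3.333333+3.333333+1.111111=7.7778
k=3 load: inc=1.111111, refl=1.111111·1.000000=1.1111; V=6.666667+1.111111+1.111111=8.8889
k=4 src: inc=1.111111, refl=1.111111·0.333333=0.3704; V=7.777778+1.111111+0.370370=9.2593
k=5 load: inc=0.370370, refl=0.370370·1.000000=0.3704; V=8.888889+0.370370+0.370370=9.6296
k=6 src: inc=0.370370, refl=0.370370·0.333333=0.1235; V=9.259259+0.370370+0.123457=9.7531
k=7 load: inc=0.123457, refl=0.123457·1.000000=0.1235; V=9.629630+0.123457+0.123457=9.8765
k=8 src: inc=0.123457, refl=0.123457·0.333333=0.0412; V=9.753086+0.123457+0.041152=9.9177

0 0 source 3.3333
1 2 load 6.6667
2 4 source 7.7778
3 6 load 8.8889
4 8 source 9.2593
5 10 load 9.6296
6 12 source 9.7531
7 14 load 9.8765
8 16 source 9.9177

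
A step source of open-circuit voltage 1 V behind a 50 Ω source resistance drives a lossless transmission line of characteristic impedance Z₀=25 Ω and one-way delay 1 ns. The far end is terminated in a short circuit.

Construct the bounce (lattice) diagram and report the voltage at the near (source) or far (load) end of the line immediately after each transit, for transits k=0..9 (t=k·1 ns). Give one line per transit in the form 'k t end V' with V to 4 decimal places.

Γ_L=-1.000000, Γ_S=0.333333; launch V₁=1·25/75=0.333333
k=0 src: V=0.3333
k=1 load: inc=0.333333, refl=0.333333·-1.000000=-0.3333; V=0.000000+0.333333+-0.333333=0.0000
k=2 src: inc=-0.333333, refl=-0.333333·0.333333=-0.1111; V=0.333333+-0.333333+-0.111111=-0.1111
k=3 load: inc=-0.111111, refl=-0.111111·-1.000000=0.1111; V=0.000000+-0.111111+0.111111=0.0000
k=4 src: inc=0.111111, refl=0.111111·0.333333=0.0370; V=-0.111111+0.111111+0.037037=0.0370
k=5 load: inc=0.037037, refl=0.037037·-1.000000=-0.0370; V=0.000000+0.037037+-0.037037=0.0000
k=6 src: inc=-0.037037, refl=-0.037037·0.333333=-0.0123; V=0.037037+-0.037037+-0.012346=-0.0123
k=7 load: inc=-0.012346, refl=-0.012346·-1.000000=0.0123; V=0.000000+-0.012346+0.012346=0.0000
k=8 src: inc=0.012346, refl=0.012346·0.333333=0.0041; V=-0.012346+0.012346+0.004115=0.0041
k=9 load: inc=0.004115, refl=0.004115·-1.000000=-0.0041; V=0.000000+0.004115+-0.004115=0.0000

0 0 source 0.3333
1 1 load 0.0000
2 2 source -0.1111
3 3 load 0.0000
4 4 source 0.0370
5 5 load 0.0000
6 6 source -0.0123
7 7 load 0.0000
8 8 source 0.0041
9 9 load 0.0000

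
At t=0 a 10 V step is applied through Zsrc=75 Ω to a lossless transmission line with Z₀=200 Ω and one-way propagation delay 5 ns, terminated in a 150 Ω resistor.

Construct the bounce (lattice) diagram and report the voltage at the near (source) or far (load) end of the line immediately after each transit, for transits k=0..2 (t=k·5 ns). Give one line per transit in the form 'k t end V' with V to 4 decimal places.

Γ_L=-0.142857, Γ_S=-0.454545; launch V₁=10·200/275=7.272727
k=0 src: V=7.2727
k=1 load: inc=7.272727, refl=7.272727·-0.142857=-1.0390; V=0.000000+7.272727+-1.038961=6.2338
k=2 src: inc=-1.038961, refl=-1.038961·-0.454545=0.4723; V=7.272727+-1.038961+0.472255=6.7060

0 0 source 7.2727
1 5 load 6.2338
2 10 source 6.7060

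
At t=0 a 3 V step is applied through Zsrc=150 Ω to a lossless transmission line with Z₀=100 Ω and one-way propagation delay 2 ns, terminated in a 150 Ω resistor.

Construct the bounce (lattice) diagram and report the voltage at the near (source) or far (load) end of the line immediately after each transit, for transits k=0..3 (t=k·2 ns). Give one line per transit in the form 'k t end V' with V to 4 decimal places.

0 0 source 1.2000
1 2 load 1.4400
2 4 source 1.4880
3 6 load 1.4976

Γ_L=0.200000, Γ_S=0.200000; launch V₁=3·100/250=1.200000
k=0 src: V=1.2000
k=1 load: inc=1.200000, refl=1.200000·0.200000=0.2400; V=0.000000+1.200000+0.240000=1.4400
k=2 src: inc=0.240000, refl=0.240000·0.200000=0.0480; V=1.200000+0.240000+0.048000=1.4880
k=3 load: inc=0.048000, refl=0.048000·0.200000=0.0096; V=1.440000+0.048000+0.009600=1.4976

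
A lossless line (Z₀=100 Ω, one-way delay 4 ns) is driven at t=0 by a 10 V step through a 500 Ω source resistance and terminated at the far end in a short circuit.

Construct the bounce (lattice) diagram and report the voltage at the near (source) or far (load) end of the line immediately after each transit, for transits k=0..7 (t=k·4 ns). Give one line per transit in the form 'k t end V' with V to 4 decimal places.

0 0 source 1.6667
1 4 load 0.0000
2 8 source -1.1111
3 12 load 0.0000
4 16 source 0.7407
5 20 load 0.0000
6 24 source -0.4938
7 28 load 0.0000

Γ_L=-1.000000, Γ_S=0.666667; launch V₁=10·100/600=1.666667
k=0 src: V=1.6667
k=1 load: inc=1.666667, refl=1.666667·-1.000000=-1.6667; V=0.000000+1.666667+-1.666667=0.0000
k=2 src: inc=-1.666667, refl=-1.666667·0.666667=-1.1111; V=1.666667+-1.666667+-1.111111=-1.1111
k=3 load: inc=-1.111111, refl=-1.111111·-1.000000=1.1111; V=0.000000+-1.111111+1.111111=0.0000
k=4 src: inc=1.111111, refl=1.111111·0.666667=0.7407; V=-1.111111+1.111111+0.740741=0.7407
k=5 load: inc=0.740741, refl=0.740741·-1.000000=-0.7407; V=0.000000+0.740741+-0.740741=0.0000
k=6 src: inc=-0.740741, refl=-0.740741·0.666667=-0.4938; V=0.740741+-0.740741+-0.493827=-0.4938
k=7 load: inc=-0.493827, refl=-0.493827·-1.000000=0.4938; V=0.000000+-0.493827+0.493827=0.0000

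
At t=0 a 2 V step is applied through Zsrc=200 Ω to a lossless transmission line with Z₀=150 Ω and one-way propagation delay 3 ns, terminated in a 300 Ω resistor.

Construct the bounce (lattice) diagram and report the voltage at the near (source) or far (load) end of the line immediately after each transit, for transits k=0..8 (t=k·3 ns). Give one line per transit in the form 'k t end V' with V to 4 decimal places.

Γ_L=0.333333, Γ_S=0.142857; launch V₁=2·150/350=0.857143
k=0 src: V=0.8571
k=1 load: inc=0.857143, refl=0.857143·0.333333=0.2857; V=0.000000+0.857143+0.285714=1.1429
k=2 src: inc=0.285714, refl=0.285714·0.142857=0.0408; V=0.857143+0.285714+0.040816=1.1837
k=3 load: inc=0.040816, refl=0.040816·0.333333=0.0136; V=1.142857+0.040816+0.013605=1.1973
k=4 src: inc=0.013605, refl=0.013605·0.142857=0.0019; V=1.183673+0.013605+0.001944=1.1992
k=5 load: inc=0.001944, refl=0.001944·0.333333=0.0006; V=1.197279+0.001944+0.000648=1.1999
k=6 src: inc=0.000648, refl=0.000648·0.142857=0.0001; V=1.199223+0.000648+0.000093=1.2000
k=7 load: inc=0.000093, refl=0.000093·0.333333=0.0000; V=1.199870+0.000093+0.000031=1.2000
k=8 src: inc=0.000031, refl=0.000031·0.142857=0.0000; V=1.199963+0.000031+0.000004=1.2000

0 0 source 0.8571
1 3 load 1.1429
2 6 source 1.1837
3 9 load 1.1973
4 12 source 1.1992
5 15 load 1.1999
6 18 source 1.2000
7 21 load 1.2000
8 24 source 1.2000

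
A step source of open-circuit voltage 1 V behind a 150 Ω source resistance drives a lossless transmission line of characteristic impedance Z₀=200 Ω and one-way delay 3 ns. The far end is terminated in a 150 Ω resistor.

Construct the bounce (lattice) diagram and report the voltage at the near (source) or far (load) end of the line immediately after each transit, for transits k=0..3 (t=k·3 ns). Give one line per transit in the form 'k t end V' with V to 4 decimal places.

Γ_L=-0.142857, Γ_S=-0.142857; launch V₁=1·200/350=0.571429
k=0 src: V=0.5714
k=1 load: inc=0.571429, refl=0.571429·-0.142857=-0.0816; V=0.000000+0.571429+-0.081633=0.4898
k=2 src: inc=-0.081633, refl=-0.081633·-0.142857=0.0117; V=0.571429+-0.081633+0.011662=0.5015
k=3 load: inc=0.011662, refl=0.011662·-0.142857=-0.0017; V=0.489796+0.011662+-0.001666=0.4998

0 0 source 0.5714
1 3 load 0.4898
2 6 source 0.5015
3 9 load 0.4998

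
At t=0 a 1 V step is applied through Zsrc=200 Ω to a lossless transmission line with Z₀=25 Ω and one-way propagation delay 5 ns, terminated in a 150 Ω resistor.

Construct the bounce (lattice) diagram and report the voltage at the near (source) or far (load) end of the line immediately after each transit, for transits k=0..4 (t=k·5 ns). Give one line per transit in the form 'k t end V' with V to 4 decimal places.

0 0 source 0.1111
1 5 load 0.1905
2 10 source 0.2522
3 15 load 0.2963
4 20 source 0.3306

Γ_L=0.714286, Γ_S=0.777778; launch V₁=1·25/225=0.111111
k=0 src: V=0.1111
k=1 load: inc=0.111111, refl=0.111111·0.714286=0.0794; V=0.000000+0.111111+0.079365=0.1905
k=2 src: inc=0.079365, refl=0.079365·0.777778=0.0617; V=0.111111+0.079365+0.061728=0.2522
k=3 load: inc=0.061728, refl=0.061728·0.714286=0.0441; V=0.190476+0.061728+0.044092=0.2963
k=4 src: inc=0.044092, refl=0.044092·0.777778=0.0343; V=0.252205+0.044092+0.034294=0.3306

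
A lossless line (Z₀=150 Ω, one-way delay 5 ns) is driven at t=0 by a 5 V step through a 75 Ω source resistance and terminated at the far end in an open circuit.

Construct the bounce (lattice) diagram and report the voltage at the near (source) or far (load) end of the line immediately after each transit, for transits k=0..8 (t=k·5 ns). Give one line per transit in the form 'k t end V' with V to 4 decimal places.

Γ_L=1.000000, Γ_S=-0.333333; launch V₁=5·150/225=3.333333
k=0 src: V=3.3333
k=1 load: inc=3.333333, refl=3.333333·1.000000=3.3333; V=0.000000+3.333333+3.333333=6.6667
k=2 src: inc=3.333333, refl=3.333333·-0.333333=-1.1111; V=3.333333+3.333333+-1.111111=5.5556
k=3 load: inc=-1.111111, refl=-1.111111·1.000000=-1.1111; V=6.666667+-1.111111+-1.111111=4.4444
k=4 src: inc=-1.111111, refl=-1.111111·-0.333333=0.3704; V=5.555556+-1.111111+0.370370=4.8148
k=5 load: inc=0.370370, refl=0.370370·1.000000=0.3704; V=4.444444+0.370370+0.370370=5.1852
k=6 src: inc=0.370370, refl=0.370370·-0.333333=-0.1235; V=4.814815+0.370370+-0.123457=5.0617
k=7 load: inc=-0.123457, refl=-0.123457·1.000000=-0.1235; V=5.185185+-0.123457+-0.123457=4.9383
k=8 src: inc=-0.123457, refl=-0.123457·-0.333333=0.0412; V=5.061728+-0.123457+0.041152=4.9794

0 0 source 3.3333
1 5 load 6.6667
2 10 source 5.5556
3 15 load 4.4444
4 20 source 4.8148
5 25 load 5.1852
6 30 source 5.0617
7 35 load 4.9383
8 40 source 4.9794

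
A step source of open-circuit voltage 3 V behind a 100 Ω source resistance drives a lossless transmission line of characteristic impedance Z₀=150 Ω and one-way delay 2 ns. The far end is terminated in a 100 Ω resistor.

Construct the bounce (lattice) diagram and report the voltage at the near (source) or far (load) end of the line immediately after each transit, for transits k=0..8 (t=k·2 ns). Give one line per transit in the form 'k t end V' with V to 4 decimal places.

Γ_L=-0.200000, Γ_S=-0.200000; launch V₁=3·150/250=1.800000
k=0 src: V=1.8000
k=1 load: inc=1.800000, refl=1.800000·-0.200000=-0.3600; V=0.000000+1.800000+-0.360000=1.4400
k=2 src: inc=-0.360000, refl=-0.360000·-0.200000=0.0720; V=1.800000+-0.360000+0.072000=1.5120
k=3 load: inc=0.072000, refl=0.072000·-0.200000=-0.0144; V=1.440000+0.072000+-0.014400=1.4976
k=4 src: inc=-0.014400, refl=-0.014400·-0.200000=0.0029; V=1.512000+-0.014400+0.002880=1.5005
k=5 load: inc=0.002880, refl=0.002880·-0.200000=-0.0006; V=1.497600+0.002880+-0.000576=1.4999
k=6 src: inc=-0.000576, refl=-0.000576·-0.200000=0.0001; V=1.500480+-0.000576+0.000115=1.5000
k=7 load: inc=0.000115, refl=0.000115·-0.200000=-0.0000; V=1.499904+0.000115+-0.000023=1.5000
k=8 src: inc=-0.000023, refl=-0.000023·-0.200000=0.0000; V=1.500019+-0.000023+0.000005=1.5000

0 0 source 1.8000
1 2 load 1.4400
2 4 source 1.5120
3 6 load 1.4976
4 8 source 1.5005
5 10 load 1.4999
6 12 source 1.5000
7 14 load 1.5000
8 16 source 1.5000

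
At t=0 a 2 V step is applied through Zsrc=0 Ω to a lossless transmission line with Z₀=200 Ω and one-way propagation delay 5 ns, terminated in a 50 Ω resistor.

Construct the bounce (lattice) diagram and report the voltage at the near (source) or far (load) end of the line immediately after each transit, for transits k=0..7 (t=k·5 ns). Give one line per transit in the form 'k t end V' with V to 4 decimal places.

0 0 source 2.0000
1 5 load 0.8000
2 10 source 2.0000
3 15 load 1.2800
4 20 source 2.0000
5 25 load 1.5680
6 30 source 2.0000
7 35 load 1.7408

Γ_L=-0.600000, Γ_S=-1.000000; launch V₁=2·200/200=2.000000
k=0 src: V=2.0000
k=1 load: inc=2.000000, refl=2.000000·-0.600000=-1.2000; V=0.000000+2.000000+-1.200000=0.8000
k=2 src: inc=-1.200000, refl=-1.200000·-1.000000=1.2000; V=2.000000+-1.200000+1.200000=2.0000
k=3 load: inc=1.200000, refl=1.200000·-0.600000=-0.7200; V=0.800000+1.200000+-0.720000=1.2800
k=4 src: inc=-0.720000, refl=-0.720000·-1.000000=0.7200; V=2.000000+-0.720000+0.720000=2.0000
k=5 load: inc=0.720000, refl=0.720000·-0.600000=-0.4320; V=1.280000+0.720000+-0.432000=1.5680
k=6 src: inc=-0.432000, refl=-0.432000·-1.000000=0.4320; V=2.000000+-0.432000+0.432000=2.0000
k=7 load: inc=0.432000, refl=0.432000·-0.600000=-0.2592; V=1.568000+0.432000+-0.259200=1.7408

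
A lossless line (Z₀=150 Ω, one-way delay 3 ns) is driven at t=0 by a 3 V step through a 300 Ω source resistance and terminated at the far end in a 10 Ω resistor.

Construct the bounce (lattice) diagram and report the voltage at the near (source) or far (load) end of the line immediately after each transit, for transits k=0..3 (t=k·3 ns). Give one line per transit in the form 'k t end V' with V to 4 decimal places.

Γ_L=-0.875000, Γ_S=0.333333; launch V₁=3·150/450=1.000000
k=0 src: V=1.0000
k=1 load: inc=1.000000, refl=1.000000·-0.875000=-0.8750; V=0.000000+1.000000+-0.875000=0.1250
k=2 src: inc=-0.875000, refl=-0.875000·0.333333=-0.2917; V=1.000000+-0.875000+-0.291667=-0.1667
k=3 load: inc=-0.291667, refl=-0.291667·-0.875000=0.2552; V=0.125000+-0.291667+0.255208=0.0885

0 0 source 1.0000
1 3 load 0.1250
2 6 source -0.1667
3 9 load 0.0885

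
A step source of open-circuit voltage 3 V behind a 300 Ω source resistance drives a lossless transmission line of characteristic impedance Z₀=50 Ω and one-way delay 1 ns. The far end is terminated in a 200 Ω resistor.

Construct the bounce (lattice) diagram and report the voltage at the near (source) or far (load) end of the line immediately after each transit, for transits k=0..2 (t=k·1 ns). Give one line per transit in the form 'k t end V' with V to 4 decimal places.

0 0 source 0.4286
1 1 load 0.6857
2 2 source 0.8694

Γ_L=0.600000, Γ_S=0.714286; launch V₁=3·50/350=0.428571
k=0 src: V=0.4286
k=1 load: inc=0.428571, refl=0.428571·0.600000=0.2571; V=0.000000+0.428571+0.257143=0.6857
k=2 src: inc=0.257143, refl=0.257143·0.714286=0.1837; V=0.428571+0.257143+0.183673=0.8694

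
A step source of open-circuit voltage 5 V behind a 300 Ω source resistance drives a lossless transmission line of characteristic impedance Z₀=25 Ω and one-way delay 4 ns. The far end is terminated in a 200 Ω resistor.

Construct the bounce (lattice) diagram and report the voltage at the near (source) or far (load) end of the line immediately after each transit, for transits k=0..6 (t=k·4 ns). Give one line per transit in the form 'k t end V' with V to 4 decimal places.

Γ_L=0.777778, Γ_S=0.846154; launch V₁=5·25/325=0.384615
k=0 src: V=0.3846
k=1 load: inc=0.384615, refl=0.384615·0.777778=0.2991; V=0.000000+0.384615+0.299145=0.6838
k=2 src: inc=0.299145, refl=0.299145·0.846154=0.2531; V=0.384615+0.299145+0.253123=0.9369
k=3 load: inc=0.253123, refl=0.253123·0.777778=0.1969; V=0.683761+0.253123+0.196873=1.1338
k=4 src: inc=0.196873, refl=0.196873·0.846154=0.1666; V=0.936884+0.196873+0.166585=1.3003
k=5 load: inc=0.166585, refl=0.166585·0.777778=0.1296; V=1.133757+0.166585+0.129566=1.4299
k=6 src: inc=0.129566, refl=0.129566·0.846154=0.1096; V=1.300342+0.129566+0.109633=1.5395

0 0 source 0.3846
1 4 load 0.6838
2 8 source 0.9369
3 12 load 1.1338
4 16 source 1.3003
5 20 load 1.4299
6 24 source 1.5395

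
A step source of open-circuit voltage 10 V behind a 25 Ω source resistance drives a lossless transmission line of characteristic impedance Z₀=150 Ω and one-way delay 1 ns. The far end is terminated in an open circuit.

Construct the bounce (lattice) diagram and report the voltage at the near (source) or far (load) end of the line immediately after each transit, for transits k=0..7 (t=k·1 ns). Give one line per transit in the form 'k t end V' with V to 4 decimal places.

0 0 source 8.5714
1 1 load 17.1429
2 2 source 11.0204
3 3 load 4.8980
4 4 source 9.2711
5 5 load 13.6443
6 6 source 10.5206
7 7 load 7.3969

Γ_L=1.000000, Γ_S=-0.714286; launch V₁=10·150/175=8.571429
k=0 src: V=8.5714
k=1 load: inc=8.571429, refl=8.571429·1.000000=8.5714; V=0.000000+8.571429+8.571429=17.1429
k=2 src: inc=8.571429, refl=8.571429·-0.714286=-6.1224; V=8.571429+8.571429+-6.122449=11.0204
k=3 load: inc=-6.122449, refl=-6.122449·1.000000=-6.1224; V=17.142857+-6.122449+-6.122449=4.8980
k=4 src: inc=-6.122449, refl=-6.122449·-0.714286=4.3732; V=11.020408+-6.122449+4.373178=9.2711
k=5 load: inc=4.373178, refl=4.373178·1.000000=4.3732; V=4.897959+4.373178+4.373178=13.6443
k=6 src: inc=4.373178, refl=4.373178·-0.714286=-3.1237; V=9.271137+4.373178+-3.123698=10.5206
k=7 load: inc=-3.123698, refl=-3.123698·1.000000=-3.1237; V=13.644315+-3.123698+-3.123698=7.3969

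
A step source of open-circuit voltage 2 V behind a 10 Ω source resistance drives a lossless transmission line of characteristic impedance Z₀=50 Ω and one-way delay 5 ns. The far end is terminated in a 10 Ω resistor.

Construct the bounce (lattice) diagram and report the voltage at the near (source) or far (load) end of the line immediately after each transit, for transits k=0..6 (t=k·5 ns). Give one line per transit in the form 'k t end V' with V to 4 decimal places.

0 0 source 1.6667
1 5 load 0.5556
2 10 source 1.2963
3 15 load 0.8025
4 20 source 1.1317
5 25 load 0.9122
6 30 source 1.0585

Γ_L=-0.666667, Γ_S=-0.666667; launch V₁=2·50/60=1.666667
k=0 src: V=1.6667
k=1 load: inc=1.666667, refl=1.666667·-0.666667=-1.1111; V=0.000000+1.666667+-1.111111=0.5556
k=2 src: inc=-1.111111, refl=-1.111111·-0.666667=0.7407; V=1.666667+-1.111111+0.740741=1.2963
k=3 load: inc=0.740741, refl=0.740741·-0.666667=-0.4938; V=0.555556+0.740741+-0.493827=0.8025
k=4 src: inc=-0.493827, refl=-0.493827·-0.666667=0.3292; V=1.296296+-0.493827+0.329218=1.1317
k=5 load: inc=0.329218, refl=0.329218·-0.666667=-0.2195; V=0.802469+0.329218+-0.219479=0.9122
k=6 src: inc=-0.219479, refl=-0.219479·-0.666667=0.1463; V=1.131687+-0.219479+0.146319=1.0585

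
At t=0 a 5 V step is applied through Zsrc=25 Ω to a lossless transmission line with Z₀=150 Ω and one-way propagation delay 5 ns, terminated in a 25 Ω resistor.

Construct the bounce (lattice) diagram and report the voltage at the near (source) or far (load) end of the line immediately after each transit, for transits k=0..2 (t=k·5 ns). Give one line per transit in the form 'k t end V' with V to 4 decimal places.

0 0 source 4.2857
1 5 load 1.2245
2 10 source 3.4111

Γ_L=-0.714286, Γ_S=-0.714286; launch V₁=5·150/175=4.285714
k=0 src: V=4.2857
k=1 load: inc=4.285714, refl=4.285714·-0.714286=-3.0612; V=0.000000+4.285714+-3.061224=1.2245
k=2 src: inc=-3.061224, refl=-3.061224·-0.714286=2.1866; V=4.285714+-3.061224+2.186589=3.4111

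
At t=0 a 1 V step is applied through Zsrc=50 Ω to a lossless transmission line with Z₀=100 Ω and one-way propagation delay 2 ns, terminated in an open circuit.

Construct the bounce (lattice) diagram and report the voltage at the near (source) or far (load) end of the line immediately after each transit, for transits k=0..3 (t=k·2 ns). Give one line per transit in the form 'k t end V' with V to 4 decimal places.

0 0 source 0.6667
1 2 load 1.3333
2 4 source 1.1111
3 6 load 0.8889

Γ_L=1.000000, Γ_S=-0.333333; launch V₁=1·100/150=0.666667
k=0 src: V=0.6667
k=1 load: inc=0.666667, refl=0.666667·1.000000=0.6667; V=0.000000+0.666667+0.666667=1.3333
k=2 src: inc=0.666667, refl=0.666667·-0.333333=-0.2222; V=0.666667+0.666667+-0.222222=1.1111
k=3 load: inc=-0.222222, refl=-0.222222·1.000000=-0.2222; V=1.333333+-0.222222+-0.222222=0.8889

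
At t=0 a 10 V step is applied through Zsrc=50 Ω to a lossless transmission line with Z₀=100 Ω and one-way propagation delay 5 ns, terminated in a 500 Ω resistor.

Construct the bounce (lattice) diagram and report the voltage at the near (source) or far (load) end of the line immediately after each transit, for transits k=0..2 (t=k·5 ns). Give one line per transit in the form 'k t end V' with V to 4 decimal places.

0 0 source 6.6667
1 5 load 11.1111
2 10 source 9.6296

Γ_L=0.666667, Γ_S=-0.333333; launch V₁=10·100/150=6.666667
k=0 src: V=6.6667
k=1 load: inc=6.666667, refl=6.666667·0.666667=4.4444; V=0.000000+6.666667+4.444444=11.1111
k=2 src: inc=4.444444, refl=4.444444·-0.333333=-1.4815; V=6.666667+4.444444+-1.481481=9.6296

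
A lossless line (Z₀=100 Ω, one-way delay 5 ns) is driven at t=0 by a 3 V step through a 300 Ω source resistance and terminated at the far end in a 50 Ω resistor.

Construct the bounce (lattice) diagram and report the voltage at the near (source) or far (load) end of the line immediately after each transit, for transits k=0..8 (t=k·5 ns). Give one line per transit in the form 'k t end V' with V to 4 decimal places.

0 0 source 0.7500
1 5 load 0.5000
2 10 source 0.3750
3 15 load 0.4167
4 20 source 0.4375
5 25 load 0.4306
6 30 source 0.4271
7 35 load 0.4282
8 40 source 0.4288

Γ_L=-0.333333, Γ_S=0.500000; launch V₁=3·100/400=0.750000
k=0 src: V=0.7500
k=1 load: inc=0.750000, refl=0.750000·-0.333333=-0.2500; V=0.000000+0.750000+-0.250000=0.5000
k=2 src: inc=-0.250000, refl=-0.250000·0.500000=-0.1250; V=0.750000+-0.250000+-0.125000=0.3750
k=3 load: inc=-0.125000, refl=-0.125000·-0.333333=0.0417; V=0.500000+-0.125000+0.041667=0.4167
k=4 src: inc=0.041667, refl=0.041667·0.500000=0.0208; V=0.375000+0.041667+0.020833=0.4375
k=5 load: inc=0.020833, refl=0.020833·-0.333333=-0.0069; V=0.416667+0.020833+-0.006944=0.4306
k=6 src: inc=-0.006944, refl=-0.006944·0.500000=-0.0035; V=0.437500+-0.006944+-0.003472=0.4271
k=7 load: inc=-0.003472, refl=-0.003472·-0.333333=0.0012; V=0.430556+-0.003472+0.001157=0.4282
k=8 src: inc=0.001157, refl=0.001157·0.500000=0.0006; V=0.427083+0.001157+0.000579=0.4288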